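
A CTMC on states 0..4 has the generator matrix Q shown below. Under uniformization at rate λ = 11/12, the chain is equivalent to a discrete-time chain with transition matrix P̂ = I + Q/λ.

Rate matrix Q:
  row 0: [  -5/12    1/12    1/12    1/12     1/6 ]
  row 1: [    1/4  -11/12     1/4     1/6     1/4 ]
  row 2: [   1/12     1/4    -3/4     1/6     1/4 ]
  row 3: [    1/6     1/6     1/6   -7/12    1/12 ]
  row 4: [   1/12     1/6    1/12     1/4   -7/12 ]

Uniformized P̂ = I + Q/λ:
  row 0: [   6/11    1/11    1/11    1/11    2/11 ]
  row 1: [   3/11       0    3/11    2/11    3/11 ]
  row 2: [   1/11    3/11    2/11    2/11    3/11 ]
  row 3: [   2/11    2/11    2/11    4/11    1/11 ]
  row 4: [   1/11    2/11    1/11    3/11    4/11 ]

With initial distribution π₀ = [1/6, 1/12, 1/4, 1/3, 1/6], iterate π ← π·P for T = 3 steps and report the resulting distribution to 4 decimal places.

π = [0.2474, 0.1479, 0.1523, 0.2218, 0.2305]

t=0: π = [0.1667, 0.0833, 0.2500, 0.3333, 0.1667]
t=1: π = [0.2121, 0.1742, 0.1591, 0.2424, 0.2121]
t=2: π = [0.2410, 0.1453, 0.1591, 0.2259, 0.2287]
t=3: π = [0.2474, 0.1479, 0.1523, 0.2218, 0.2305]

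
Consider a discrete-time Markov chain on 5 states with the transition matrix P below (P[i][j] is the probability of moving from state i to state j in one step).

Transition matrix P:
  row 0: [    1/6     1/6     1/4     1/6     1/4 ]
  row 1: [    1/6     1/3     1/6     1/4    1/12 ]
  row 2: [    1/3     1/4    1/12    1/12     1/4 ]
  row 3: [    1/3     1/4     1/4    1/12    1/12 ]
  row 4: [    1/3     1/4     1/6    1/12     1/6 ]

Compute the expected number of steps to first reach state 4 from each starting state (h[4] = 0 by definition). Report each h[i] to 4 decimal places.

h = [5.4161, 6.5899, 5.4340, 6.3396, 0.0000]

First-step conditioning: h[4] = 0; for i ≠ 4, h[i] = 1 + Σ_k P[i][k]·h[k].
  h[0] = 1 + 1/6·h[0] + 1/6·h[1] + 1/4·h[2] + 1/6·h[3]
  h[1] = 1 + 1/6·h[0] + 1/3·h[1] + 1/6·h[2] + 1/4·h[3]
  h[2] = 1 + 1/3·h[0] + 1/4·h[1] + 1/12·h[2] + 1/12·h[3]
  h[3] = 1 + 1/3·h[0] + 1/4·h[1] + 1/4·h[2] + 1/12·h[3]
Solving the 4×4 linear system over states ≠ 4 gives exactly h = [5454/1007, 6636/1007, 288/53, 336/53, 0] (h[4] = 0 is the target).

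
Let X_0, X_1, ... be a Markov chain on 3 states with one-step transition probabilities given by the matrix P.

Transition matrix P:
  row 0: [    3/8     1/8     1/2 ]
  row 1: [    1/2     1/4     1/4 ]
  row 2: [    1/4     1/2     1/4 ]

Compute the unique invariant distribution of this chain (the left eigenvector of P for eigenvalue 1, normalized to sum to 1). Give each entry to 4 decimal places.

π = [0.3684, 0.2895, 0.3421]

Balance equations π_j = Σ_i π_i·P[i][j]:
  π_0 = 3/8·π_0 + 1/2·π_1 + 1/4·π_2
  π_1 = 1/8·π_0 + 1/4·π_1 + 1/2·π_2
  normalize: π_0 + π_1 + π_2 = 1
Solving the linear system gives exactly π = [7/19, 11/38, 13/38].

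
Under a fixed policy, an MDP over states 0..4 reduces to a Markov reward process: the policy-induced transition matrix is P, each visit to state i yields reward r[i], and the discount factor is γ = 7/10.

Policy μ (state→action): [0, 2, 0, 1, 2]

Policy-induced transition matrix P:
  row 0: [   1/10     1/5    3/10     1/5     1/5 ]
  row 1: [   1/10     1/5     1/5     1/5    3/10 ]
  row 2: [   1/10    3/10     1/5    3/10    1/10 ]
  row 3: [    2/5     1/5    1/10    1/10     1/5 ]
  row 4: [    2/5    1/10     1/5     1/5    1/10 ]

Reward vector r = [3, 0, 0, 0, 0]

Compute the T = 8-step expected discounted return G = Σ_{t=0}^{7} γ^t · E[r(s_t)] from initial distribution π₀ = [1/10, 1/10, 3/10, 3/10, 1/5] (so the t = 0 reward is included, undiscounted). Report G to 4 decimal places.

t=0: π = [0.1000, 0.1000, 0.3000, 0.3000, 0.2000], E[r] = 0.3000, γ^t·E[r] = 0.300000, running G = 0.300000
t=1: π = [0.2500, 0.2100, 0.1800, 0.2000, 0.1600], E[r] = 0.7500, γ^t·E[r] = 0.525000, running G = 0.825000
t=2: π = [0.2080, 0.2020, 0.2050, 0.1980, 0.1870], E[r] = 0.6240, γ^t·E[r] = 0.305760, running G = 1.130760
t=3: π = [0.2155, 0.2018, 0.2010, 0.2007, 0.1810], E[r] = 0.6465, γ^t·E[r] = 0.221750, running G = 1.352510
t=4: π = [0.2145, 0.2020, 0.2015, 0.2000, 0.1820], E[r] = 0.6435, γ^t·E[r] = 0.154512, running G = 1.507021
t=5: π = [0.2146, 0.2020, 0.2014, 0.2001, 0.1819], E[r] = 0.6438, γ^t·E[r] = 0.108205, running G = 1.615226
t=6: π = [0.2146, 0.2020, 0.2014, 0.2001, 0.1819], E[r] = 0.6438, γ^t·E[r] = 0.075742, running G = 1.690968
t=7: π = [0.2146, 0.2020, 0.2014, 0.2001, 0.1819], E[r] = 0.6438, γ^t·E[r] = 0.053019, running G = 1.743988

G = 1.7440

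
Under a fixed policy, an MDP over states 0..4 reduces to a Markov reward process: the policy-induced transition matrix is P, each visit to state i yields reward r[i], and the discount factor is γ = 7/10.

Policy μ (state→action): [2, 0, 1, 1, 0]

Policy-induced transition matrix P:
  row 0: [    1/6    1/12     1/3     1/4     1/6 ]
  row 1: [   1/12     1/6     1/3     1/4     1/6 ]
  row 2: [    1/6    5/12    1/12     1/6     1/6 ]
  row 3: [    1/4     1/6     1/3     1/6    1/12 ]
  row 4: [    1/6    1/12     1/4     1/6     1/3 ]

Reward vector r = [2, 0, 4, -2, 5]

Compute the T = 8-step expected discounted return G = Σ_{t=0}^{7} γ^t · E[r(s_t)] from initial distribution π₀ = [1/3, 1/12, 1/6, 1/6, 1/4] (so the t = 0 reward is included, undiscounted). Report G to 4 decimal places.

G = 6.3308

t=0: π = [0.3333, 0.0833, 0.1667, 0.1667, 0.2500], E[r] = 2.2500, γ^t·E[r] = 2.250000, running G = 2.250000
t=1: π = [0.1736, 0.1597, 0.2708, 0.2014, 0.1944], E[r] = 2.0000, γ^t·E[r] = 1.400000, running G = 3.650000
t=2: π = [0.1701, 0.2037, 0.2494, 0.1944, 0.1823], E[r] = 1.8605, γ^t·E[r] = 0.911661, running G = 4.561661
t=3: π = [0.1659, 0.1997, 0.2558, 0.1978, 0.1808], E[r] = 1.8635, γ^t·E[r] = 0.639188, running G = 5.200849
t=4: π = [0.1665, 0.2017, 0.2543, 0.1971, 0.1803], E[r] = 1.8576, γ^t·E[r] = 0.446021, running G = 5.646870
t=5: π = [0.1663, 0.2013, 0.2547, 0.1974, 0.1803], E[r] = 1.8582, γ^t·E[r] = 0.312314, running G = 5.959184
t=6: π = [0.1663, 0.2015, 0.2546, 0.1973, 0.1803], E[r] = 1.8579, γ^t·E[r] = 0.218582, running G = 6.177766
t=7: π = [0.1663, 0.2014, 0.2547, 0.1973, 0.1803], E[r] = 1.8580, γ^t·E[r] = 0.153012, running G = 6.330778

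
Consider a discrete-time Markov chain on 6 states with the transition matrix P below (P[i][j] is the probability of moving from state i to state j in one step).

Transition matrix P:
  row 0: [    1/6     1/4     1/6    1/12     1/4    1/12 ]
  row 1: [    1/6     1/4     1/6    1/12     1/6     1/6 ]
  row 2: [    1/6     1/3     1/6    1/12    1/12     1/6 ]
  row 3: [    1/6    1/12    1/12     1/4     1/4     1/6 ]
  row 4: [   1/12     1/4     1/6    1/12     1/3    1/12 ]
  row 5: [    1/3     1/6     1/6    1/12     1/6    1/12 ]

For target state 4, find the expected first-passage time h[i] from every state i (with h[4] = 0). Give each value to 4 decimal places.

First-step conditioning: h[4] = 0; for i ≠ 4, h[i] = 1 + Σ_k P[i][k]·h[k].
  h[0] = 1 + 1/6·h[0] + 1/4·h[1] + 1/6·h[2] + 1/12·h[3] + 1/12·h[5]
  h[1] = 1 + 1/6·h[0] + 1/4·h[1] + 1/6·h[2] + 1/12·h[3] + 1/6·h[5]
  h[2] = 1 + 1/6·h[0] + 1/3·h[1] + 1/6·h[2] + 1/12·h[3] + 1/6·h[5]
  h[3] = 1 + 1/6·h[0] + 1/12·h[1] + 1/12·h[2] + 1/4·h[3] + 1/6·h[5]
  h[5] = 1 + 1/3·h[0] + 1/6·h[1] + 1/6·h[2] + 1/12·h[3] + 1/12·h[5]
Solving the 5×5 linear system over states ≠ 4 gives exactly h = [104400/20207, 113760/20207, 123240/20207, 101436/20207, 0, 112320/20207] (h[4] = 0 is the target).

h = [5.1665, 5.6297, 6.0989, 5.0198, 0.0000, 5.5585]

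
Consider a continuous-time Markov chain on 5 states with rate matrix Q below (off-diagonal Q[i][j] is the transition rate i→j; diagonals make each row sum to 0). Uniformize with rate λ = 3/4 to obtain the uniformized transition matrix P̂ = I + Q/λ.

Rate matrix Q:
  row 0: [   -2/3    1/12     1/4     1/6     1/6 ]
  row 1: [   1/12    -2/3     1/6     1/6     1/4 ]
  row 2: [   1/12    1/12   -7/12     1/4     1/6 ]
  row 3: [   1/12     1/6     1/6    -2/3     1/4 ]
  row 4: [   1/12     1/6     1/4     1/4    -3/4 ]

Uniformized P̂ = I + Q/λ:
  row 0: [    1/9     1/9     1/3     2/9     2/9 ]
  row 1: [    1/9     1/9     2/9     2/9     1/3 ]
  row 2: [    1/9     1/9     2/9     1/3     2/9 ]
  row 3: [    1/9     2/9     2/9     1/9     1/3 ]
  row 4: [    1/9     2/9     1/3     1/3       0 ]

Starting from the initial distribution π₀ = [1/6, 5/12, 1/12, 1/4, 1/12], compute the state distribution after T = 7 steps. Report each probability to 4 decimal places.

π = [0.1111, 0.1630, 0.2589, 0.2478, 0.2192]

t=0: π = [0.1667, 0.4167, 0.0833, 0.2500, 0.0833]
t=1: π = [0.1111, 0.1481, 0.2500, 0.2130, 0.2778]
t=2: π = [0.1111, 0.1656, 0.2654, 0.2572, 0.2006]
t=3: π = [0.1111, 0.1620, 0.2569, 0.2454, 0.2246]
t=4: π = [0.1111, 0.1633, 0.2595, 0.2485, 0.2176]
t=5: π = [0.1111, 0.1629, 0.2587, 0.2476, 0.2196]
t=6: π = [0.1111, 0.1630, 0.2590, 0.2479, 0.2190]
t=7: π = [0.1111, 0.1630, 0.2589, 0.2478, 0.2192]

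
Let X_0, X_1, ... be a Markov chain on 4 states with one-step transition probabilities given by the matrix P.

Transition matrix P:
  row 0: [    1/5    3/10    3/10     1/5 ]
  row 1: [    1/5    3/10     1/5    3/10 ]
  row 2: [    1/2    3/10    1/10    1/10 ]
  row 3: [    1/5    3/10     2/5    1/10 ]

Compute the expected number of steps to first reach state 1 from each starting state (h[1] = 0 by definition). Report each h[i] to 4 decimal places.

h = [3.3333, 0.0000, 3.3333, 3.3333]

First-step conditioning: h[1] = 0; for i ≠ 1, h[i] = 1 + Σ_k P[i][k]·h[k].
  h[0] = 1 + 1/5·h[0] + 3/10·h[2] + 1/5·h[3]
  h[2] = 1 + 1/2·h[0] + 1/10·h[2] + 1/10·h[3]
  h[3] = 1 + 1/5·h[0] + 2/5·h[2] + 1/10·h[3]
Solving the 3×3 linear system over states ≠ 1 gives exactly h = [10/3, 0, 10/3, 10/3] (h[1] = 0 is the target).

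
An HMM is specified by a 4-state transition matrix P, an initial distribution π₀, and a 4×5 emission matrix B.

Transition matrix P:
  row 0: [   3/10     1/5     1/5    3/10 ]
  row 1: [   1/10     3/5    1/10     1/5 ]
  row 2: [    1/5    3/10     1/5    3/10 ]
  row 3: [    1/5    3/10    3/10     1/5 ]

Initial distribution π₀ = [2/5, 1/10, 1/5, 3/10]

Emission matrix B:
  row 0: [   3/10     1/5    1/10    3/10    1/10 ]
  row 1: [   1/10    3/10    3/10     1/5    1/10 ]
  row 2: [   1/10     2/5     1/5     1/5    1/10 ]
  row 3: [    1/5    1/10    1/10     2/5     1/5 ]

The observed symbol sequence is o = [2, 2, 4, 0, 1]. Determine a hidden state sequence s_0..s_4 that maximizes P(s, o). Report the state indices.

path = [1, 1, 1, 1, 1]

t=0: δ = [4.000e-02, 3.000e-02, 4.000e-02, 3.000e-02]  (obs o_0=2)
t=1: δ = [1.200e-03, 5.400e-03, 1.800e-03, 1.200e-03]  ψ = [0, 1, 3, 0]  (obs o_1=2)
t=2: δ = [5.400e-05, 3.240e-04, 5.400e-05, 2.160e-04]  ψ = [1, 1, 1, 1]  (obs o_2=4)
t=3: δ = [1.296e-05, 1.944e-05, 6.480e-06, 1.296e-05]  ψ = [3, 1, 3, 1]  (obs o_3=0)
t=4: δ = [7.776e-07, 3.499e-06, 1.555e-06, 3.888e-07]  ψ = [0, 1, 3, 0]  (obs o_4=1)
backtrack: best end state = 1; path = [1, 1, 1, 1, 1]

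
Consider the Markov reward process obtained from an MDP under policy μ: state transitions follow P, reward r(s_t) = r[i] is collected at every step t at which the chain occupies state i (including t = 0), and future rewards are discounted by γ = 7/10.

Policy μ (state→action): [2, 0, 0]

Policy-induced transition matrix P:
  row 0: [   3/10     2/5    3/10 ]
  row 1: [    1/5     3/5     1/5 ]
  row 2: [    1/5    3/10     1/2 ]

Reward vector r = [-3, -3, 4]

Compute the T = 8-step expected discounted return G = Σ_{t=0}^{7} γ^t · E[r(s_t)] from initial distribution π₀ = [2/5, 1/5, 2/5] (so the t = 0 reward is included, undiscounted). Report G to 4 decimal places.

t=0: π = [0.4000, 0.2000, 0.4000], E[r] = -0.2000, γ^t·E[r] = -0.200000, running G = -0.200000
t=1: π = [0.2400, 0.4000, 0.3600], E[r] = -0.4800, γ^t·E[r] = -0.336000, running G = -0.536000
t=2: π = [0.2240, 0.4440, 0.3320], E[r] = -0.6760, γ^t·E[r] = -0.331240, running G = -0.867240
t=3: π = [0.2224, 0.4556, 0.3220], E[r] = -0.7460, γ^t·E[r] = -0.255878, running G = -1.123118
t=4: π = [0.2222, 0.4589, 0.3188], E[r] = -0.7681, γ^t·E[r] = -0.184426, running G = -1.307544
t=5: π = [0.2222, 0.4599, 0.3179], E[r] = -0.7749, γ^t·E[r] = -0.130232, running G = -1.437776
t=6: π = [0.2222, 0.4602, 0.3176], E[r] = -0.7769, γ^t·E[r] = -0.091402, running G = -1.529178
t=7: π = [0.2222, 0.4603, 0.3175], E[r] = -0.7775, γ^t·E[r] = -0.064032, running G = -1.593209

G = -1.5932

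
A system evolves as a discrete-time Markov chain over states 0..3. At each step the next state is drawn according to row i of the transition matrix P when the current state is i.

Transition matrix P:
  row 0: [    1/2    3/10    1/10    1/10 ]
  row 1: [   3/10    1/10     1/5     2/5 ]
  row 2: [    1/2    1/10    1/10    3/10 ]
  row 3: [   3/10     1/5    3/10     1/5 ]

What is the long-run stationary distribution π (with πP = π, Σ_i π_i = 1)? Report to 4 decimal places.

Balance equations π_j = Σ_i π_i·P[i][j]:
  π_0 = 1/2·π_0 + 3/10·π_1 + 1/2·π_2 + 3/10·π_3
  π_1 = 3/10·π_0 + 1/10·π_1 + 1/10·π_2 + 1/5·π_3
  π_2 = 1/10·π_0 + 1/5·π_1 + 1/10·π_2 + 3/10·π_3
  normalize: π_0 + π_1 + π_2 + π_3 = 1
Solving the linear system gives exactly π = [455/1094, 112/547, 179/1094, 118/547].

π = [0.4159, 0.2048, 0.1636, 0.2157]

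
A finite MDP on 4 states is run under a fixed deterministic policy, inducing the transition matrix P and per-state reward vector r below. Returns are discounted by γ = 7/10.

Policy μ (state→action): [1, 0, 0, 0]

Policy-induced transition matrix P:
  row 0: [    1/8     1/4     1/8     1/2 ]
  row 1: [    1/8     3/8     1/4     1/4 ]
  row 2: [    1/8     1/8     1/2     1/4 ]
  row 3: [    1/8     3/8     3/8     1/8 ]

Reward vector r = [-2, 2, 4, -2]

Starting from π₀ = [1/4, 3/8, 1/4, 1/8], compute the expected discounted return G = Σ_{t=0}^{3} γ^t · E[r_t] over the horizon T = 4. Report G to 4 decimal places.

t=0: π = [0.2500, 0.3750, 0.2500, 0.1250], E[r] = 1.0000, γ^t·E[r] = 1.000000, running G = 1.000000
t=1: π = [0.1250, 0.2813, 0.2969, 0.2969], E[r] = 0.9063, γ^t·E[r] = 0.634375, running G = 1.634375
t=2: π = [0.1250, 0.2852, 0.3457, 0.2441], E[r] = 1.2148, γ^t·E[r] = 0.595273, running G = 2.229648
t=3: π = [0.1250, 0.2729, 0.3513, 0.2507], E[r] = 1.1997, γ^t·E[r] = 0.411500, running G = 2.641148

G = 2.6411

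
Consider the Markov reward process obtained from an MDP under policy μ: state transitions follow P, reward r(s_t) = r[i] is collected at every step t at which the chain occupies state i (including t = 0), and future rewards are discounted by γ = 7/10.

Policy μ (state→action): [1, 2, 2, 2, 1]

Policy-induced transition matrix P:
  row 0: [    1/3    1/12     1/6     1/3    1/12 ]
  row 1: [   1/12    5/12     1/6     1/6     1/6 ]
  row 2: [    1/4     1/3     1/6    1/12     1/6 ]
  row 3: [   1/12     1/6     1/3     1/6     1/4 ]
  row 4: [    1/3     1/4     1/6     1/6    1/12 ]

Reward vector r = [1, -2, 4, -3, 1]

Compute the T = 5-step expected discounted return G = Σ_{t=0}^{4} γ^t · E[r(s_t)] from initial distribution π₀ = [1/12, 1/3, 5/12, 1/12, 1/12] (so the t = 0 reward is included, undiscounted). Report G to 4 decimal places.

t=0: π = [0.0833, 0.3333, 0.4167, 0.0833, 0.0833], E[r] = 0.9167, γ^t·E[r] = 0.916667, running G = 0.916667
t=1: π = [0.1944, 0.3194, 0.1806, 0.1458, 0.1597], E[r] = 0.0000, γ^t·E[r] = 0.000000, running G = 0.916667
t=2: π = [0.2020, 0.2737, 0.1910, 0.1840, 0.1493], E[r] = 0.0156, γ^t·E[r] = 0.007656, running G = 0.924323
t=3: π = [0.2030, 0.2625, 0.1973, 0.1844, 0.1527], E[r] = 0.0667, γ^t·E[r] = 0.022893, running G = 0.947216
t=4: π = [0.2052, 0.2610, 0.1974, 0.1841, 0.1524], E[r] = 0.0730, γ^t·E[r] = 0.017525, running G = 0.964741

G = 0.9647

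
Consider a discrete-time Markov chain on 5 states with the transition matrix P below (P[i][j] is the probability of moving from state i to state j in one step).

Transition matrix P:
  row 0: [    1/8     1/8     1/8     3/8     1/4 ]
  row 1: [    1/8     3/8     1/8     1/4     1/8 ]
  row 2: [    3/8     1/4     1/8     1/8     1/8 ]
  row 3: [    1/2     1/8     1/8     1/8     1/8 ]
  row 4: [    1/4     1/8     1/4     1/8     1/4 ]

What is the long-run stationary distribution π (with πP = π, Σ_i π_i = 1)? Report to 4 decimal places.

π = [0.2652, 0.1913, 0.1476, 0.2152, 0.1807]

Balance equations π_j = Σ_i π_i·P[i][j]:
  π_0 = 1/8·π_0 + 1/8·π_1 + 3/8·π_2 + 1/2·π_3 + 1/4·π_4
  π_1 = 1/8·π_0 + 3/8·π_1 + 1/4·π_2 + 1/8·π_3 + 1/8·π_4
  π_2 = 1/8·π_0 + 1/8·π_1 + 1/8·π_2 + 1/8·π_3 + 1/4·π_4
  π_3 = 3/8·π_0 + 1/4·π_1 + 1/8·π_2 + 1/8·π_3 + 1/8·π_4
  normalize: π_0 + π_1 + π_2 + π_3 + π_4 = 1
Solving the linear system gives exactly π = [48/181, 727/3801, 187/1267, 818/3801, 229/1267].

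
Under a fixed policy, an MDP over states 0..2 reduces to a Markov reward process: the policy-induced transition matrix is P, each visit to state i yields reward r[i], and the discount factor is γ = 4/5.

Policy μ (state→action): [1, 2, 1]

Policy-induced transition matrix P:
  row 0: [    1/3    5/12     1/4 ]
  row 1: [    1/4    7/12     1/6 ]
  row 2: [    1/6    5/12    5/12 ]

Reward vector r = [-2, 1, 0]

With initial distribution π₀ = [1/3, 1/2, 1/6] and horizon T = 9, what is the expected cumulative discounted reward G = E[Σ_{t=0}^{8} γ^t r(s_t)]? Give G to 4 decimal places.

G = -0.1923

t=0: π = [0.3333, 0.5000, 0.1667], E[r] = -0.1667, γ^t·E[r] = -0.166667, running G = -0.166667
t=1: π = [0.2639, 0.5000, 0.2361], E[r] = -0.0278, γ^t·E[r] = -0.022222, running G = -0.188889
t=2: π = [0.2523, 0.5000, 0.2477], E[r] = -0.0046, γ^t·E[r] = -0.002963, running G = -0.191852
t=3: π = [0.2504, 0.5000, 0.2496], E[r] = -0.0008, γ^t·E[r] = -0.000395, running G = -0.192247
t=4: π = [0.2501, 0.5000, 0.2499], E[r] = -0.0001, γ^t·E[r] = -0.000053, running G = -0.192300
t=5: π = [0.2500, 0.5000, 0.2500], E[r] = 0.0000, γ^t·E[r] = -0.000007, running G = -0.192307
t=6: π = [0.2500, 0.5000, 0.2500], E[r] = 0.0000, γ^t·E[r] = -0.000001, running G = -0.192308
t=7: π = [0.2500, 0.5000, 0.2500], E[r] = 0.0000, γ^t·E[r] = 0.000000, running G = -0.192308
t=8: π = [0.2500, 0.5000, 0.2500], E[r] = 0.0000, γ^t·E[r] = 0.000000, running G = -0.192308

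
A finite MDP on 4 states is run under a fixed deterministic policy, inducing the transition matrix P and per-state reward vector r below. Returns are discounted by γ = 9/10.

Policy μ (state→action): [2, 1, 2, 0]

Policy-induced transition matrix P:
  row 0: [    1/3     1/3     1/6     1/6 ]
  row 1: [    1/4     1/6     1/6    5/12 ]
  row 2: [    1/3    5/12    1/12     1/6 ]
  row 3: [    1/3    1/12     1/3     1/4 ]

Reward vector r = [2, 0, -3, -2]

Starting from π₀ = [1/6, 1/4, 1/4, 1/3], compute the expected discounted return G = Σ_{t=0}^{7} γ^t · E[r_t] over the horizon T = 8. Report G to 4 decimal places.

G = -3.2225

t=0: π = [0.1667, 0.2500, 0.2500, 0.3333], E[r] = -1.0833, γ^t·E[r] = -1.083333, running G = -1.083333
t=1: π = [0.3125, 0.2292, 0.2014, 0.2569], E[r] = -0.4931, γ^t·E[r] = -0.443750, running G = -1.527083
t=2: π = [0.3142, 0.2477, 0.1927, 0.2454], E[r] = -0.4404, γ^t·E[r] = -0.356719, running G = -1.883802
t=3: π = [0.3127, 0.2468, 0.1915, 0.2490], E[r] = -0.4472, γ^t·E[r] = -0.326004, running G = -2.209806
t=4: π = [0.3128, 0.2459, 0.1922, 0.2491], E[r] = -0.4493, γ^t·E[r] = -0.294804, running G = -2.504610
t=5: π = [0.3128, 0.2461, 0.1922, 0.2489], E[r] = -0.4486, γ^t·E[r] = -0.264908, running G = -2.769518
t=6: π = [0.3128, 0.2461, 0.1921, 0.2489], E[r] = -0.4486, γ^t·E[r] = -0.238415, running G = -3.007932
t=7: π = [0.3128, 0.2461, 0.1921, 0.2489], E[r] = -0.4487, γ^t·E[r] = -0.214592, running G = -3.222524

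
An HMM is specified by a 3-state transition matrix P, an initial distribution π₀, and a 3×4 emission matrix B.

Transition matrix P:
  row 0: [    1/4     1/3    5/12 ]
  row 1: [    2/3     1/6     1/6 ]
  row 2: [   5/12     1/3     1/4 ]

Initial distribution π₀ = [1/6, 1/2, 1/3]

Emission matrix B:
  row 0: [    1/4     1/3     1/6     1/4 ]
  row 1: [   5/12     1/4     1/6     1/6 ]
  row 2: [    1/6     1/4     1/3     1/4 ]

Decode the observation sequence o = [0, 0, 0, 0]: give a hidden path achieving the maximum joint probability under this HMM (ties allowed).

t=0: δ = [4.167e-02, 2.083e-01, 5.556e-02]  (obs o_0=0)
t=1: δ = [3.472e-02, 1.447e-02, 5.787e-03]  ψ = [1, 1, 1]  (obs o_1=0)
t=2: δ = [2.411e-03, 4.823e-03, 2.411e-03]  ψ = [1, 0, 0]  (obs o_2=0)
t=3: δ = [8.038e-04, 3.349e-04, 1.674e-04]  ψ = [1, 0, 0]  (obs o_3=0)
backtrack: best end state = 0; path = [1, 0, 1, 0]

path = [1, 0, 1, 0]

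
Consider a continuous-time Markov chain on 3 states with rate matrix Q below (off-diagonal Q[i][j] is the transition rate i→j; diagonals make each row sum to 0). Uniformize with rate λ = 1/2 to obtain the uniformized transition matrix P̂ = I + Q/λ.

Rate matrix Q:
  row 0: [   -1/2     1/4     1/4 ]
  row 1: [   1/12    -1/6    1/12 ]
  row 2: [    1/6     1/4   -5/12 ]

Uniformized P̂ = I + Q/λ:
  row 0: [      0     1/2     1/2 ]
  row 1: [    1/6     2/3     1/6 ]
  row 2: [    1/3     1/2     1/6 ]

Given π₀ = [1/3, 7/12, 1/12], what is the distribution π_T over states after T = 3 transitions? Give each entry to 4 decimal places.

π = [0.1694, 0.5999, 0.2307]

t=0: π = [0.3333, 0.5833, 0.0833]
t=1: π = [0.1250, 0.5972, 0.2778]
t=2: π = [0.1921, 0.5995, 0.2083]
t=3: π = [0.1694, 0.5999, 0.2307]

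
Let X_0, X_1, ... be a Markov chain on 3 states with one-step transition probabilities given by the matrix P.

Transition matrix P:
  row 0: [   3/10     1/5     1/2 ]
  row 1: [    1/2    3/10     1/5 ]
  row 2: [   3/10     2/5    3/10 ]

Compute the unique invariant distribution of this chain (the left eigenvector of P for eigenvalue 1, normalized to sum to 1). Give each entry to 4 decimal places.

Balance equations π_j = Σ_i π_i·P[i][j]:
  π_0 = 3/10·π_0 + 1/2·π_1 + 3/10·π_2
  π_1 = 1/5·π_0 + 3/10·π_1 + 2/5·π_2
  normalize: π_0 + π_1 + π_2 = 1
Solving the linear system gives exactly π = [41/114, 17/57, 13/38].

π = [0.3596, 0.2982, 0.3421]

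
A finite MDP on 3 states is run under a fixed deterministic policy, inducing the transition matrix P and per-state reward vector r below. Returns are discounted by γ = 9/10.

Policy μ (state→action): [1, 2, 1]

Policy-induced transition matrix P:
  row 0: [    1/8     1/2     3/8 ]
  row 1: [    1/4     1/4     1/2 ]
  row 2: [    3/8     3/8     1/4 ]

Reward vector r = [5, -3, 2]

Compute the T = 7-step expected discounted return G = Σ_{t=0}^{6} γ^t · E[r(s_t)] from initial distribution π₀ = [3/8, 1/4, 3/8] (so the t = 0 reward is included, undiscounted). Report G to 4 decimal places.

G = 5.8561

t=0: π = [0.3750, 0.2500, 0.3750], E[r] = 1.8750, γ^t·E[r] = 1.875000, running G = 1.875000
t=1: π = [0.2500, 0.3906, 0.3594], E[r] = 0.7969, γ^t·E[r] = 0.717188, running G = 2.592188
t=2: π = [0.2637, 0.3574, 0.3789], E[r] = 1.0039, γ^t·E[r] = 0.813164, running G = 3.405352
t=3: π = [0.2644, 0.3633, 0.3723], E[r] = 0.9768, γ^t·E[r] = 0.712092, running G = 4.117444
t=4: π = [0.2635, 0.3626, 0.3739], E[r] = 0.9773, γ^t·E[r] = 0.641183, running G = 4.758627
t=5: π = [0.2638, 0.3626, 0.3736], E[r] = 0.9784, γ^t·E[r] = 0.577714, running G = 5.336340
t=6: π = [0.2637, 0.3626, 0.3736], E[r] = 0.9779, γ^t·E[r] = 0.519712, running G = 5.856052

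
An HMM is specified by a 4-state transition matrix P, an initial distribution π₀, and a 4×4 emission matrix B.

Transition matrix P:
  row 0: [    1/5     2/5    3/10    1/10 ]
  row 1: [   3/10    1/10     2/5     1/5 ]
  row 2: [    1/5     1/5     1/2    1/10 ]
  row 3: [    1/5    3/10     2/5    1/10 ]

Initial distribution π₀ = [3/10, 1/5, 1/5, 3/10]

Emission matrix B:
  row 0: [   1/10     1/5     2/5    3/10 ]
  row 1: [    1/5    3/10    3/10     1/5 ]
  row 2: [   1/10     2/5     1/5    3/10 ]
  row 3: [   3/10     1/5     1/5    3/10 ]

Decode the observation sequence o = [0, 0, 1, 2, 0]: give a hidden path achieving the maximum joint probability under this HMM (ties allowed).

path = [3, 1, 2, 0, 1]

t=0: δ = [3.000e-02, 4.000e-02, 2.000e-02, 9.000e-02]  (obs o_0=0)
t=1: δ = [1.800e-03, 5.400e-03, 3.600e-03, 2.700e-03]  ψ = [3, 3, 3, 3]  (obs o_1=0)
t=2: δ = [3.240e-04, 2.430e-04, 8.640e-04, 2.160e-04]  ψ = [1, 3, 1, 1]  (obs o_2=1)
t=3: δ = [6.912e-05, 5.184e-05, 8.640e-05, 1.728e-05]  ψ = [2, 2, 2, 2]  (obs o_3=2)
t=4: δ = [1.728e-06, 5.530e-06, 4.320e-06, 3.110e-06]  ψ = [2, 0, 2, 1]  (obs o_4=0)
backtrack: best end state = 1; path = [3, 1, 2, 0, 1]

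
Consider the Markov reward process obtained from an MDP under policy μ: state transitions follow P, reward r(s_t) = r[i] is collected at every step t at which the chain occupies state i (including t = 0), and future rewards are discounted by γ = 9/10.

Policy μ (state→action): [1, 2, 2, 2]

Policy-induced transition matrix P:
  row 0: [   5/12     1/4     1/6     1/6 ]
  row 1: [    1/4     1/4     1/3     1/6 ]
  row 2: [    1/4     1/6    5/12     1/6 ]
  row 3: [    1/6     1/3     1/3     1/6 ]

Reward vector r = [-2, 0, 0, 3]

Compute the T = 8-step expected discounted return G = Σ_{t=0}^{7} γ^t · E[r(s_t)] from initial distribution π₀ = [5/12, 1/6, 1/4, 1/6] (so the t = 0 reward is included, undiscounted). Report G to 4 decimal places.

G = -0.6934

t=0: π = [0.4167, 0.1667, 0.2500, 0.1667], E[r] = -0.3333, γ^t·E[r] = -0.333333, running G = -0.333333
t=1: π = [0.3056, 0.2431, 0.2847, 0.1667], E[r] = -0.1111, γ^t·E[r] = -0.100000, running G = -0.433333
t=2: π = [0.2870, 0.2402, 0.3061, 0.1667], E[r] = -0.0741, γ^t·E[r] = -0.060000, running G = -0.493333
t=3: π = [0.2840, 0.2384, 0.3110, 0.1667], E[r] = -0.0679, γ^t·E[r] = -0.049500, running G = -0.542833
t=4: π = [0.2834, 0.2380, 0.3119, 0.1667], E[r] = -0.0669, γ^t·E[r] = -0.043875, running G = -0.586708
t=5: π = [0.2834, 0.2379, 0.3121, 0.1667], E[r] = -0.0667, γ^t·E[r] = -0.039386, running G = -0.626095
t=6: π = [0.2833, 0.2379, 0.3121, 0.1667], E[r] = -0.0667, γ^t·E[r] = -0.035432, running G = -0.661527
t=7: π = [0.2833, 0.2379, 0.3121, 0.1667], E[r] = -0.0667, γ^t·E[r] = -0.031887, running G = -0.693414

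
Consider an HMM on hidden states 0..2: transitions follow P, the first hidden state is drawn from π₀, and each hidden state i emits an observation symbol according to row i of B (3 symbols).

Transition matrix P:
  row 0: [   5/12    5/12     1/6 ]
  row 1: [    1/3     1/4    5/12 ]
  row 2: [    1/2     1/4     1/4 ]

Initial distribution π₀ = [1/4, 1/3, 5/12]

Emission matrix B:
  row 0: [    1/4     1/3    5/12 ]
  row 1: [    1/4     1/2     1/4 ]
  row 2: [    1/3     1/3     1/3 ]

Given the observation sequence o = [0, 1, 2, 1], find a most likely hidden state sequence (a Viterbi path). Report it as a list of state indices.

path = [2, 0, 0, 1]

t=0: δ = [6.250e-02, 8.333e-02, 1.389e-01]  (obs o_0=0)
t=1: δ = [2.315e-02, 1.736e-02, 1.157e-02]  ψ = [2, 2, 1]  (obs o_1=1)
t=2: δ = [4.019e-03, 2.411e-03, 2.411e-03]  ψ = [0, 0, 1]  (obs o_2=2)
t=3: δ = [5.582e-04, 8.372e-04, 3.349e-04]  ψ = [0, 0, 1]  (obs o_3=1)
backtrack: best end state = 1; path = [2, 0, 0, 1]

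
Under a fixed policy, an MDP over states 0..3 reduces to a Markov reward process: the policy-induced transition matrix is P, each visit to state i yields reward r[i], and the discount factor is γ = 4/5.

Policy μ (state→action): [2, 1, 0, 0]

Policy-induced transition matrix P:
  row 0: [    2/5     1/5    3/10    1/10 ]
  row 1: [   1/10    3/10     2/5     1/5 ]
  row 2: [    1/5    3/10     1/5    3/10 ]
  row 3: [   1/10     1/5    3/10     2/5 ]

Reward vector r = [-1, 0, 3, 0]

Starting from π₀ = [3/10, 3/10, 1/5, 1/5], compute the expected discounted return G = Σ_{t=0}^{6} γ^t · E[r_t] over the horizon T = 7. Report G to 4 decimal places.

G = 2.3770

t=0: π = [0.3000, 0.3000, 0.2000, 0.2000], E[r] = 0.3000, γ^t·E[r] = 0.300000, running G = 0.300000
t=1: π = [0.2100, 0.2500, 0.3100, 0.2300], E[r] = 0.7200, γ^t·E[r] = 0.576000, running G = 0.876000
t=2: π = [0.1940, 0.2560, 0.2940, 0.2560], E[r] = 0.6880, γ^t·E[r] = 0.440320, running G = 1.316320
t=3: π = [0.1876, 0.2550, 0.2962, 0.2612], E[r] = 0.7010, γ^t·E[r] = 0.358912, running G = 1.675232
t=4: π = [0.1859, 0.2551, 0.2959, 0.2631], E[r] = 0.7017, γ^t·E[r] = 0.287433, running G = 1.962665
t=5: π = [0.1854, 0.2551, 0.2959, 0.2636], E[r] = 0.7024, γ^t·E[r] = 0.230167, running G = 2.192832
t=6: π = [0.1852, 0.2551, 0.2959, 0.2638], E[r] = 0.7026, γ^t·E[r] = 0.184170, running G = 2.377002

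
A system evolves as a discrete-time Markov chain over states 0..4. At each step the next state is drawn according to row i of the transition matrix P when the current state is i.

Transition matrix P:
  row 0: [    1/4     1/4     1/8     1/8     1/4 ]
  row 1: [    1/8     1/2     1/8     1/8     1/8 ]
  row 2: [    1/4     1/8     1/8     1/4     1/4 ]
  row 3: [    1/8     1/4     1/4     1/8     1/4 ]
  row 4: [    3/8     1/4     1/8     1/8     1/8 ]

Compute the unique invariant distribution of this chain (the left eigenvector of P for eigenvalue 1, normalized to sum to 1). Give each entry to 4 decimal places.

Balance equations π_j = Σ_i π_i·P[i][j]:
  π_0 = 1/4·π_0 + 1/8·π_1 + 1/4·π_2 + 1/8·π_3 + 3/8·π_4
  π_1 = 1/4·π_0 + 1/2·π_1 + 1/8·π_2 + 1/4·π_3 + 1/4·π_4
  π_2 = 1/8·π_0 + 1/8·π_1 + 1/8·π_2 + 1/4·π_3 + 1/8·π_4
  π_3 = 1/8·π_0 + 1/8·π_1 + 1/4·π_2 + 1/8·π_3 + 1/8·π_4
  normalize: π_0 + π_1 + π_2 + π_3 + π_4 = 1
Solving the linear system gives exactly π = [41/189, 13/42, 1/7, 1/7, 71/378].

π = [0.2169, 0.3095, 0.1429, 0.1429, 0.1878]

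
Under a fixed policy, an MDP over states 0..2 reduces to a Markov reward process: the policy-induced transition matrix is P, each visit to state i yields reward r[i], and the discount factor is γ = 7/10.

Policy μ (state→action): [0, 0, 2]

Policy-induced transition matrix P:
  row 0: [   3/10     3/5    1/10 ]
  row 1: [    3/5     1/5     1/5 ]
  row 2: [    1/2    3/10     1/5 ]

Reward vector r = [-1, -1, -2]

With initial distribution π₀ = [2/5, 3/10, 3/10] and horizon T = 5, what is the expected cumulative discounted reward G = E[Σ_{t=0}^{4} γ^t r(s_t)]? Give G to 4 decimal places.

t=0: π = [0.4000, 0.3000, 0.3000], E[r] = -1.3000, γ^t·E[r] = -1.300000, running G = -1.300000
t=1: π = [0.4500, 0.3900, 0.1600], E[r] = -1.1600, γ^t·E[r] = -0.812000, running G = -2.112000
t=2: π = [0.4490, 0.3960, 0.1550], E[r] = -1.1550, γ^t·E[r] = -0.565950, running G = -2.677950
t=3: π = [0.4498, 0.3951, 0.1551], E[r] = -1.1551, γ^t·E[r] = -0.396199, running G = -3.074149
t=4: π = [0.4496, 0.3954, 0.1550], E[r] = -1.1550, γ^t·E[r] = -0.277320, running G = -3.351470

G = -3.3515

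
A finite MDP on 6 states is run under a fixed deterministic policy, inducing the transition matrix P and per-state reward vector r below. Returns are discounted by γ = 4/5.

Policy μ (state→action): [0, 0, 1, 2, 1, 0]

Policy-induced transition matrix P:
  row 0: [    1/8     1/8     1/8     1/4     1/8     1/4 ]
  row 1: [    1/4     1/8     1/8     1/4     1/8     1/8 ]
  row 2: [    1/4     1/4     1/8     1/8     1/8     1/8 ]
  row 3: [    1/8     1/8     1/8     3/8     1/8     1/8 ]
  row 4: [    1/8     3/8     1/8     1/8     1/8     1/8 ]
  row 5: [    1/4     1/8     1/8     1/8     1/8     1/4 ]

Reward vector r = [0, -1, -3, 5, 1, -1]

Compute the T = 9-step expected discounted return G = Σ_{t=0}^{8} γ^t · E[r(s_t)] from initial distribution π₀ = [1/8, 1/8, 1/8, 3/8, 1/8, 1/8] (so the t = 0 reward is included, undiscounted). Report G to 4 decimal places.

t=0: π = [0.1250, 0.1250, 0.1250, 0.3750, 0.1250, 0.1250], E[r] = 1.3750, γ^t·E[r] = 1.375000, running G = 1.375000
t=1: π = [0.1719, 0.1719, 0.1250, 0.2500, 0.1250, 0.1563], E[r] = 0.6719, γ^t·E[r] = 0.537500, running G = 1.912500
t=2: π = [0.1816, 0.1719, 0.1250, 0.2305, 0.1250, 0.1660], E[r] = 0.5645, γ^t·E[r] = 0.361250, running G = 2.273750
t=3: π = [0.1829, 0.1719, 0.1250, 0.2268, 0.1250, 0.1685], E[r] = 0.5437, γ^t·E[r] = 0.278375, running G = 2.552125
t=4: π = [0.1832, 0.1719, 0.1250, 0.2260, 0.1250, 0.1689], E[r] = 0.5394, γ^t·E[r] = 0.220950, running G = 2.773075
t=5: π = [0.1832, 0.1719, 0.1250, 0.2259, 0.1250, 0.1690], E[r] = 0.5386, γ^t·E[r] = 0.176479, running G = 2.949554
t=6: π = [0.1832, 0.1719, 0.1250, 0.2259, 0.1250, 0.1690], E[r] = 0.5384, γ^t·E[r] = 0.141137, running G = 3.090691
t=7: π = [0.1832, 0.1719, 0.1250, 0.2259, 0.1250, 0.1690], E[r] = 0.5384, γ^t·E[r] = 0.112903, running G = 3.203594
t=8: π = [0.1832, 0.1719, 0.1250, 0.2259, 0.1250, 0.1690], E[r] = 0.5384, γ^t·E[r] = 0.090321, running G = 3.293914

G = 3.2939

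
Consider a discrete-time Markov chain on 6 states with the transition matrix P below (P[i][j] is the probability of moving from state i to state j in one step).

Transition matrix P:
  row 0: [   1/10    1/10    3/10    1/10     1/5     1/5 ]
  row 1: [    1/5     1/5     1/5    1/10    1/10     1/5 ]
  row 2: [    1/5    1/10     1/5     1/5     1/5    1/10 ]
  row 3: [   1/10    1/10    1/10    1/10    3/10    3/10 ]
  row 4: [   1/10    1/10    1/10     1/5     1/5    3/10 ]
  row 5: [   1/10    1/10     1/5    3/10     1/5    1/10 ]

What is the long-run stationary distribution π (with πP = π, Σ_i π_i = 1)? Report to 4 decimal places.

Balance equations π_j = Σ_i π_i·P[i][j]:
  π_0 = 1/10·π_0 + 1/5·π_1 + 1/5·π_2 + 1/10·π_3 + 1/10·π_4 + 1/10·π_5
  π_1 = 1/10·π_0 + 1/5·π_1 + 1/10·π_2 + 1/10·π_3 + 1/10·π_4 + 1/10·π_5
  π_2 = 3/10·π_0 + 1/5·π_1 + 1/5·π_2 + 1/10·π_3 + 1/10·π_4 + 1/5·π_5
  π_3 = 1/10·π_0 + 1/10·π_1 + 1/5·π_2 + 1/10·π_3 + 1/5·π_4 + 3/10·π_5
  π_4 = 1/5·π_0 + 1/10·π_1 + 1/5·π_2 + 3/10·π_3 + 1/5·π_4 + 1/5·π_5
  normalize: π_0 + π_1 + π_2 + π_3 + π_4 + π_5 = 1
Solving the linear system gives exactly π = [1246/9693, 1/9, 1690/9693, 6337/35541, 2449/11847, 1948/9693].

π = [0.1285, 0.1111, 0.1744, 0.1783, 0.2067, 0.2010]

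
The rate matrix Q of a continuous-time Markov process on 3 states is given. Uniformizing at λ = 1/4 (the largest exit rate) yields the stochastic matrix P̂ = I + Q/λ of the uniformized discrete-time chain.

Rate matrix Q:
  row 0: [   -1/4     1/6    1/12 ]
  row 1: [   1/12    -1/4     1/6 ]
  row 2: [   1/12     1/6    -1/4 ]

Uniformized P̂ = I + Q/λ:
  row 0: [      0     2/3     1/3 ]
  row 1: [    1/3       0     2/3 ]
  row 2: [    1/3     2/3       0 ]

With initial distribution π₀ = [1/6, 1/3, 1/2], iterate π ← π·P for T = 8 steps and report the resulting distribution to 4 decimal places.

π = [0.2500, 0.3974, 0.3526]

t=0: π = [0.1667, 0.3333, 0.5000]
t=1: π = [0.2778, 0.4444, 0.2778]
t=2: π = [0.2407, 0.3704, 0.3889]
t=3: π = [0.2531, 0.4198, 0.3272]
t=4: π = [0.2490, 0.3868, 0.3642]
t=5: π = [0.2503, 0.4088, 0.3409]
t=6: π = [0.2499, 0.3941, 0.3560]
t=7: π = [0.2500, 0.4039, 0.3461]
t=8: π = [0.2500, 0.3974, 0.3526]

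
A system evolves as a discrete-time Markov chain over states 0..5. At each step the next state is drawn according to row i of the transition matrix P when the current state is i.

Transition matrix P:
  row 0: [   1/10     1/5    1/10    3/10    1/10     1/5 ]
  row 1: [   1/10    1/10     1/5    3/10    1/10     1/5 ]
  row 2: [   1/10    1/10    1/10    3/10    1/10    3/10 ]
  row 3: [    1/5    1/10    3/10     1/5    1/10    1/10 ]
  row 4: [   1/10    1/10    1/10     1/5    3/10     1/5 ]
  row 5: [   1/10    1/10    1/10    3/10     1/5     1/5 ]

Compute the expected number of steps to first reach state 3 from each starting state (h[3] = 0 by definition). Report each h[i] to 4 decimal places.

First-step conditioning: h[3] = 0; for i ≠ 3, h[i] = 1 + Σ_k P[i][k]·h[k].
  h[0] = 1 + 1/10·h[0] + 1/5·h[1] + 1/10·h[2] + 1/10·h[4] + 1/5·h[5]
  h[1] = 1 + 1/10·h[0] + 1/10·h[1] + 1/5·h[2] + 1/10·h[4] + 1/5·h[5]
  h[2] = 1 + 1/10·h[0] + 1/10·h[1] + 1/10·h[2] + 1/10·h[4] + 3/10·h[5]
  h[4] = 1 + 1/10·h[0] + 1/10·h[1] + 1/10·h[2] + 3/10·h[4] + 1/5·h[5]
  h[5] = 1 + 1/10·h[0] + 1/10·h[1] + 1/10·h[2] + 1/5·h[4] + 1/5·h[5]
Solving the 5×5 linear system over states ≠ 3 gives exactly h = [88890/25321, 88900/25321, 89000/25321, 0, 100000/25321, 90000/25321] (h[3] = 0 is the target).

h = [3.5105, 3.5109, 3.5149, 0.0000, 3.9493, 3.5544]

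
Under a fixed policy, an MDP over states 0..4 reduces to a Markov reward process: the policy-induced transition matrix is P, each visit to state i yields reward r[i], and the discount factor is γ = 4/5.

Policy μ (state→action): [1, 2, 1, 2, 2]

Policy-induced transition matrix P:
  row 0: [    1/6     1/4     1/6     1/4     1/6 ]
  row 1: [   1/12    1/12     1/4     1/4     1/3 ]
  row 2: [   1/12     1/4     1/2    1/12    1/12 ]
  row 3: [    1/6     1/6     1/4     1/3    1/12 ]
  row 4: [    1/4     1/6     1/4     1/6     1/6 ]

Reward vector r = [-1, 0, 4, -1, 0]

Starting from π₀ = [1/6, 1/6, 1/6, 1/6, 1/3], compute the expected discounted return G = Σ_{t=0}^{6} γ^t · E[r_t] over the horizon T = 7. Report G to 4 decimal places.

G = 2.8808

t=0: π = [0.1667, 0.1667, 0.1667, 0.1667, 0.3333], E[r] = 0.3333, γ^t·E[r] = 0.333333, running G = 0.333333
t=1: π = [0.1667, 0.1806, 0.2778, 0.2083, 0.1667], E[r] = 0.7361, γ^t·E[r] = 0.588889, running G = 0.922222
t=2: π = [0.1424, 0.1887, 0.3056, 0.2072, 0.1563], E[r] = 0.8727, γ^t·E[r] = 0.558519, running G = 1.480741
t=3: π = [0.1385, 0.1883, 0.3145, 0.2033, 0.1554], E[r] = 0.9163, γ^t·E[r] = 0.469136, running G = 1.949877
t=4: π = [0.1377, 0.1887, 0.3171, 0.2016, 0.1549], E[r] = 0.9291, γ^t·E[r] = 0.380547, running G = 2.330423
t=5: π = [0.1374, 0.1888, 0.3178, 0.2010, 0.1549], E[r] = 0.9327, γ^t·E[r] = 0.305634, running G = 2.636057
t=6: π = [0.1374, 0.1889, 0.3180, 0.2009, 0.1549], E[r] = 0.9338, γ^t·E[r] = 0.244778, running G = 2.880835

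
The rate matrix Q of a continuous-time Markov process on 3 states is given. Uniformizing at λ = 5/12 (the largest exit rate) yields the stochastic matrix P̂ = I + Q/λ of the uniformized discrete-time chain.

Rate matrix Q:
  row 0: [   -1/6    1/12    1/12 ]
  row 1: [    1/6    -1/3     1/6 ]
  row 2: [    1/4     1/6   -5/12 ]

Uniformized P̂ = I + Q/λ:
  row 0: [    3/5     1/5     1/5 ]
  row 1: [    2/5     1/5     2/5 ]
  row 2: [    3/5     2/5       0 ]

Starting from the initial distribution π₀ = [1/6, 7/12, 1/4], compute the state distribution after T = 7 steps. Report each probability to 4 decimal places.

t=0: π = [0.1667, 0.5833, 0.2500]
t=1: π = [0.4833, 0.2500, 0.2667]
t=2: π = [0.5500, 0.2533, 0.1967]
t=3: π = [0.5493, 0.2393, 0.2113]
t=4: π = [0.5521, 0.2423, 0.2056]
t=5: π = [0.5515, 0.2411, 0.2073]
t=6: π = [0.5518, 0.2415, 0.2068]
t=7: π = [0.5517, 0.2414, 0.2069]

π = [0.5517, 0.2414, 0.2069]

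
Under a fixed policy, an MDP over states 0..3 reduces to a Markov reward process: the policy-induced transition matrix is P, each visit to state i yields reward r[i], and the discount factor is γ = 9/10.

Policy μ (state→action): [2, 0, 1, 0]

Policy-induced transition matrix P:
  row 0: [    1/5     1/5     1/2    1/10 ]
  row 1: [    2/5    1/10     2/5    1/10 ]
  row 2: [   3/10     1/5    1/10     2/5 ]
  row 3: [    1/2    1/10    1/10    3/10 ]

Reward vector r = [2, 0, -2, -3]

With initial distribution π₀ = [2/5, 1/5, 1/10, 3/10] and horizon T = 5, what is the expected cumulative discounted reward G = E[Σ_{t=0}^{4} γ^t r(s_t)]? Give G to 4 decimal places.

G = -2.0986

t=0: π = [0.4000, 0.2000, 0.1000, 0.3000], E[r] = -0.3000, γ^t·E[r] = -0.300000, running G = -0.300000
t=1: π = [0.3400, 0.1500, 0.3200, 0.1900], E[r] = -0.5300, γ^t·E[r] = -0.477000, running G = -0.777000
t=2: π = [0.3190, 0.1660, 0.2810, 0.2340], E[r] = -0.6260, γ^t·E[r] = -0.507060, running G = -1.284060
t=3: π = [0.3315, 0.1600, 0.2774, 0.2311], E[r] = -0.5851, γ^t·E[r] = -0.426538, running G = -1.710598
t=4: π = [0.3291, 0.1609, 0.2806, 0.2294], E[r] = -0.5914, γ^t·E[r] = -0.388004, running G = -2.098602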